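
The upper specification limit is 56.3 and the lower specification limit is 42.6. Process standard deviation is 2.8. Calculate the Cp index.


Cp = (56.3 - 42.6) / (6 * 2.8)

0.82


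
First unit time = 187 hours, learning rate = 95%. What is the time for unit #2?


Formula: T_n = T_1 * (learning_rate)^(log2(n)) where learning_rate = rate/100
Doublings = log2(2) = 1
T_n = 187 * 0.95^1
T_n = 187 * 0.95 = 177.7 hours

177.7 hours


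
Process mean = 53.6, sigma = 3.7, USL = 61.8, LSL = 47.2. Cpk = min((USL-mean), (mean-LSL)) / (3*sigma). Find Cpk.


Cpu = (61.8 - 53.6) / (3 * 3.7) = 0.74
Cpl = (53.6 - 47.2) / (3 * 3.7) = 0.58
Cpk = min(0.74, 0.58) = 0.58

0.58


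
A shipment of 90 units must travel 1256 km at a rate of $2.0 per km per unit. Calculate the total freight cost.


TC = dist * cost * units = 1256 * 2.0 * 90 = $226080.00

$226080.00


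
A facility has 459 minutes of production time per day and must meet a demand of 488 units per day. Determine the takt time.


Formula: Takt Time = Available Production Time / Customer Demand
Takt = 459 min/day / 488 units/day
Takt = 0.94 min/unit

0.94 min/unit


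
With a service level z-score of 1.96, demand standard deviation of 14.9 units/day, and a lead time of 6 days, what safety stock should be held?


Formula: SS = z * sigma_d * sqrt(LT)
sqrt(LT) = sqrt(6) = 2.4495
SS = 1.96 * 14.9 * 2.4495
SS = 71.5 units

71.5 units


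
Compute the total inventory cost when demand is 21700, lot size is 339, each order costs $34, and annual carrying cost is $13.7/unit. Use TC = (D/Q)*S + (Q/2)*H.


TC = 21700/339 * 34 + 339/2 * 13.7

$4498.55


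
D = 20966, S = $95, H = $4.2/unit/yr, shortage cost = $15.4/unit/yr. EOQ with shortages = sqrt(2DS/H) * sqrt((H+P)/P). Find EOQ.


Formula: EOQ* = sqrt(2DS/H) * sqrt((H+P)/P)
Base EOQ = sqrt(2*20966*95/4.2) = 973.89 units
Correction = sqrt((4.2+15.4)/15.4) = 1.12815
EOQ* = 973.89 * 1.12815 = 1098.7 units

1098.7 units


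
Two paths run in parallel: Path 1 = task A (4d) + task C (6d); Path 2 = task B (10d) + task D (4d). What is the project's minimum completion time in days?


Path 1 = 4 + 6 = 10 days
Path 2 = 10 + 4 = 14 days
Duration = max(10, 14) = 14 days

14 days


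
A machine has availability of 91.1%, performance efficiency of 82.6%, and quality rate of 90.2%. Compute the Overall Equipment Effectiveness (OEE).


Formula: OEE = Availability * Performance * Quality / 10000
A * P = 91.1% * 82.6% / 100 = 75.25%
OEE = 75.25% * 90.2% / 100 = 67.9%

67.9%


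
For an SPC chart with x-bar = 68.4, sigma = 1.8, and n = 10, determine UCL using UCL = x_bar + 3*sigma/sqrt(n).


UCL = 68.4 + 3 * 1.8 / sqrt(10)

70.11


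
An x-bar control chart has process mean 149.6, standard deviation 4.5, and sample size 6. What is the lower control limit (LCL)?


LCL = 149.6 - 3 * 4.5 / sqrt(6)

144.09


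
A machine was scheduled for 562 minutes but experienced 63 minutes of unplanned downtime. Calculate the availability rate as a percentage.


Formula: Availability = (Planned Time - Downtime) / Planned Time * 100
Uptime = 562 - 63 = 499 min
Availability = 499 / 562 * 100 = 88.8%

88.8%


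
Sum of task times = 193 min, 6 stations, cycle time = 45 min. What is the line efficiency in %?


Formula: Efficiency = Sum of Task Times / (N_stations * CT) * 100
Total station capacity = 6 stations * 45 min = 270 min
Efficiency = 193 / 270 * 100 = 71.5%

71.5%


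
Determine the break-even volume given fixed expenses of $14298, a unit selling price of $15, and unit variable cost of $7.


Formula: BEQ = Fixed Costs / (Price - Variable Cost)
Contribution margin = $15 - $7 = $8/unit
BEQ = ceil($14298 / $8/unit) = ceil(1787.25) = 1788 units

1788 units


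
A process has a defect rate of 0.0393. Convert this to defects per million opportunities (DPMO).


DPMO = defect_rate * 1000000 = 0.0393 * 1000000

39300


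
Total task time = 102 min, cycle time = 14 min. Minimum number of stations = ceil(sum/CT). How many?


Formula: N_min = ceil(Sum of Task Times / Cycle Time)
N_min = ceil(102 min / 14 min) = ceil(7.2857)
N_min = 8 stations

8


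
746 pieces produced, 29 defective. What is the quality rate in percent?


Formula: Quality Rate = Good Pieces / Total Pieces * 100
Good pieces = 746 - 29 = 717
QR = 717 / 746 * 100 = 96.1%

96.1%


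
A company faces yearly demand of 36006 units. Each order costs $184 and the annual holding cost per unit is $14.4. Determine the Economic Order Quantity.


Formula: EOQ = sqrt(2 * D * S / H)
Numerator: 2 * 36006 * 184 = 13250208
2DS/H = 13250208 / 14.4 = 920153.3
EOQ = sqrt(920153.3) = 959.2 units

959.2 units


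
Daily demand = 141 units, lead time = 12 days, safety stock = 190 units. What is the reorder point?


Formula: ROP = (Daily Demand * Lead Time) + Safety Stock
Demand during lead time = 141 * 12 = 1692 units
ROP = 1692 + 190 = 1882 units

1882 units


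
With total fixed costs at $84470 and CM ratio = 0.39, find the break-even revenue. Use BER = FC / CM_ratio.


Formula: BER = Fixed Costs / Contribution Margin Ratio
BER = $84470 / 0.39
BER = $216589.74 (to the nearest cent)

$216589.74


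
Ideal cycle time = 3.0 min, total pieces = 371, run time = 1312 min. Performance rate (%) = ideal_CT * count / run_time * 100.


Formula: Performance = (Ideal CT * Total Count) / Run Time * 100
Ideal output time = 3.0 * 371 = 1113.0 min
Performance = 1113.0 / 1312 * 100 = 84.8%

84.8%


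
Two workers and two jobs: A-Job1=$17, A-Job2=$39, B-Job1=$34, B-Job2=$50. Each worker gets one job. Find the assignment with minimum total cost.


Option 1: A->1 + B->2 = $17 + $50 = $67
Option 2: A->2 + B->1 = $39 + $34 = $73
Min cost = min($67, $73) = $67

$67


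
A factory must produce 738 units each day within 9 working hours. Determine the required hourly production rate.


Formula: Production Rate = Daily Demand / Available Hours
Rate = 738 units/day / 9 hours/day
Rate = 82.0 units/hour

82.0 units/hour


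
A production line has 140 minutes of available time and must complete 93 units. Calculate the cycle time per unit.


Formula: CT = Available Time / Number of Units
CT = 140 min / 93 units
CT = 1.51 min/unit

1.51 min/unit


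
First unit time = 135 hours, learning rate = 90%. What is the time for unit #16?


Formula: T_n = T_1 * (learning_rate)^(log2(n)) where learning_rate = rate/100
Doublings = log2(16) = 4
T_n = 135 * 0.9^4
T_n = 135 * 0.6561 = 88.6 hours

88.6 hours


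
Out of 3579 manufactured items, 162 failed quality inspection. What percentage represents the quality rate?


Formula: Quality Rate = Good Pieces / Total Pieces * 100
Good pieces = 3579 - 162 = 3417
QR = 3417 / 3579 * 100 = 95.5%

95.5%


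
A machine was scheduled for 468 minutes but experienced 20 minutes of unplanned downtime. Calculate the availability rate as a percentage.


Formula: Availability = (Planned Time - Downtime) / Planned Time * 100
Uptime = 468 - 20 = 448 min
Availability = 448 / 468 * 100 = 95.7%

95.7%


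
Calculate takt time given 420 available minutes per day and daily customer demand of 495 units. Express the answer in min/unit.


Formula: Takt Time = Available Production Time / Customer Demand
Takt = 420 min/day / 495 units/day
Takt = 0.85 min/unit

0.85 min/unit


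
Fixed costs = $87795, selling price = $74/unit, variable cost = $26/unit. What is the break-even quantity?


Formula: BEQ = Fixed Costs / (Price - Variable Cost)
Contribution margin = $74 - $26 = $48/unit
BEQ = ceil($87795 / $48/unit) = ceil(1829.06) = 1830 units

1830 units


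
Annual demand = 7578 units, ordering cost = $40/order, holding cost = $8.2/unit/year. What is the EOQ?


Formula: EOQ = sqrt(2 * D * S / H)
Numerator: 2 * 7578 * 40 = 606240
2DS/H = 606240 / 8.2 = 73931.7
EOQ = sqrt(73931.7) = 271.9 units

271.9 units


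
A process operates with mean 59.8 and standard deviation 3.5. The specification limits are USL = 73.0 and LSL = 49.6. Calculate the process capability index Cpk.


Cpu = (73.0 - 59.8) / (3 * 3.5) = 1.26
Cpl = (59.8 - 49.6) / (3 * 3.5) = 0.97
Cpk = min(1.26, 0.97) = 0.97

0.97


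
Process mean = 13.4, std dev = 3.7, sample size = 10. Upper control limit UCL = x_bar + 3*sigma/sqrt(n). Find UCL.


UCL = 13.4 + 3 * 3.7 / sqrt(10)

16.91


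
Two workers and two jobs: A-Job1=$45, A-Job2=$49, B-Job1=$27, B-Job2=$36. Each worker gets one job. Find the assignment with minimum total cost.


Option 1: A->1 + B->2 = $45 + $36 = $81
Option 2: A->2 + B->1 = $49 + $27 = $76
Min cost = min($81, $76) = $76

$76


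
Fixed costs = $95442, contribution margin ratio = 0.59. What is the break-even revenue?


Formula: BER = Fixed Costs / Contribution Margin Ratio
BER = $95442 / 0.59
BER = $161766.10 (to the nearest cent)

$161766.10


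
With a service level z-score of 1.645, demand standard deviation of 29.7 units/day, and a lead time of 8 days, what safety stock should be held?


Formula: SS = z * sigma_d * sqrt(LT)
sqrt(LT) = sqrt(8) = 2.8284
SS = 1.645 * 29.7 * 2.8284
SS = 138.2 units

138.2 units


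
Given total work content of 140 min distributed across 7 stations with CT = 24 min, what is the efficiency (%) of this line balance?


Formula: Efficiency = Sum of Task Times / (N_stations * CT) * 100
Total station capacity = 7 stations * 24 min = 168 min
Efficiency = 140 / 168 * 100 = 83.3%

83.3%


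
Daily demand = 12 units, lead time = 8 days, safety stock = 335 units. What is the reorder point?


Formula: ROP = (Daily Demand * Lead Time) + Safety Stock
Demand during lead time = 12 * 8 = 96 units
ROP = 96 + 335 = 431 units

431 units


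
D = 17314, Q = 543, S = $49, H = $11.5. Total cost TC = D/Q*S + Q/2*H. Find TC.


TC = 17314/543 * 49 + 543/2 * 11.5

$4684.66


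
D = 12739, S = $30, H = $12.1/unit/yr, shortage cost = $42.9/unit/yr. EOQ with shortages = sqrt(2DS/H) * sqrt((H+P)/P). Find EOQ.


Formula: EOQ* = sqrt(2DS/H) * sqrt((H+P)/P)
Base EOQ = sqrt(2*12739*30/12.1) = 251.33 units
Correction = sqrt((12.1+42.9)/42.9) = 1.13228
EOQ* = 251.33 * 1.13228 = 284.6 units

284.6 units


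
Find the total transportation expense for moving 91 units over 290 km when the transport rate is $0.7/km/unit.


TC = dist * cost * units = 290 * 0.7 * 91 = $18473.00

$18473.00


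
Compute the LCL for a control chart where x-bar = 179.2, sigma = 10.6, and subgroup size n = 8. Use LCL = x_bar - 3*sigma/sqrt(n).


LCL = 179.2 - 3 * 10.6 / sqrt(8)

167.96


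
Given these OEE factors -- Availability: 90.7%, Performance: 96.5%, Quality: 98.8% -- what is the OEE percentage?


Formula: OEE = Availability * Performance * Quality / 10000
A * P = 90.7% * 96.5% / 100 = 87.53%
OEE = 87.53% * 98.8% / 100 = 86.5%

86.5%


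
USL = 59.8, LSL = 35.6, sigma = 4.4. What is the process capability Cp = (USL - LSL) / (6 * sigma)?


Cp = (59.8 - 35.6) / (6 * 4.4)

0.92


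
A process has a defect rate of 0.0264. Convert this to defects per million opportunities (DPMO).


DPMO = defect_rate * 1000000 = 0.0264 * 1000000

26400


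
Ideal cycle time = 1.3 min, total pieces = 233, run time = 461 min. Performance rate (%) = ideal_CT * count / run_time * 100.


Formula: Performance = (Ideal CT * Total Count) / Run Time * 100
Ideal output time = 1.3 * 233 = 302.9 min
Performance = 302.9 / 461 * 100 = 65.7%

65.7%


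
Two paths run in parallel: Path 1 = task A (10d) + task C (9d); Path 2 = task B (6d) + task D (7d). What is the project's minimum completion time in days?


Path 1 = 10 + 9 = 19 days
Path 2 = 6 + 7 = 13 days
Duration = max(19, 13) = 19 days

19 days


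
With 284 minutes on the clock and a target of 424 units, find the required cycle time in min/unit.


Formula: CT = Available Time / Number of Units
CT = 284 min / 424 units
CT = 0.67 min/unit

0.67 min/unit


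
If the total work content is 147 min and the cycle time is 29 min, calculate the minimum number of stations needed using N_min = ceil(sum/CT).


Formula: N_min = ceil(Sum of Task Times / Cycle Time)
N_min = ceil(147 min / 29 min) = ceil(5.069)
N_min = 6 stations

6


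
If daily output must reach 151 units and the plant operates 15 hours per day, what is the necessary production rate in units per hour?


Formula: Production Rate = Daily Demand / Available Hours
Rate = 151 units/day / 15 hours/day
Rate = 10.1 units/hour

10.1 units/hour


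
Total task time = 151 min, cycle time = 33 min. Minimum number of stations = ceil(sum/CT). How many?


Formula: N_min = ceil(Sum of Task Times / Cycle Time)
N_min = ceil(151 min / 33 min) = ceil(4.5758)
N_min = 5 stations

5


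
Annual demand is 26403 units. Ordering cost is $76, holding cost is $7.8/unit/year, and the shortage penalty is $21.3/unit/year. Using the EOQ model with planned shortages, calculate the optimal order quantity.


Formula: EOQ* = sqrt(2DS/H) * sqrt((H+P)/P)
Base EOQ = sqrt(2*26403*76/7.8) = 717.3 units
Correction = sqrt((7.8+21.3)/21.3) = 1.16884
EOQ* = 717.3 * 1.16884 = 838.4 units

838.4 units


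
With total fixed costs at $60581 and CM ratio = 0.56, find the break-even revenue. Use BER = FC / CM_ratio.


Formula: BER = Fixed Costs / Contribution Margin Ratio
BER = $60581 / 0.56
BER = $108180.36 (to the nearest cent)

$108180.36


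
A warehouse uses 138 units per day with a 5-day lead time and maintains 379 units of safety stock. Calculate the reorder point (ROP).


Formula: ROP = (Daily Demand * Lead Time) + Safety Stock
Demand during lead time = 138 * 5 = 690 units
ROP = 690 + 379 = 1069 units

1069 units


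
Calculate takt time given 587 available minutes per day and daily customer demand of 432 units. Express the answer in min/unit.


Formula: Takt Time = Available Production Time / Customer Demand
Takt = 587 min/day / 432 units/day
Takt = 1.36 min/unit

1.36 min/unit


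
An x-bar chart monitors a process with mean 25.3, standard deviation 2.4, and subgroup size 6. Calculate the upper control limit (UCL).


UCL = 25.3 + 3 * 2.4 / sqrt(6)

28.24


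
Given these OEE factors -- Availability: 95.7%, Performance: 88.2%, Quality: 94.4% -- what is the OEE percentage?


Formula: OEE = Availability * Performance * Quality / 10000
A * P = 95.7% * 88.2% / 100 = 84.41%
OEE = 84.41% * 94.4% / 100 = 79.7%

79.7%


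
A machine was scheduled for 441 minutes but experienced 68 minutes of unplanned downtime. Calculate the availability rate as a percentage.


Formula: Availability = (Planned Time - Downtime) / Planned Time * 100
Uptime = 441 - 68 = 373 min
Availability = 373 / 441 * 100 = 84.6%

84.6%


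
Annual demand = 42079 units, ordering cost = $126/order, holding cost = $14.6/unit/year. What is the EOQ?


Formula: EOQ = sqrt(2 * D * S / H)
Numerator: 2 * 42079 * 126 = 10603908
2DS/H = 10603908 / 14.6 = 726295.1
EOQ = sqrt(726295.1) = 852.2 units

852.2 units


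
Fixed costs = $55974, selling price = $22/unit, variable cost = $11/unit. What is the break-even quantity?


Formula: BEQ = Fixed Costs / (Price - Variable Cost)
Contribution margin = $22 - $11 = $11/unit
BEQ = ceil($55974 / $11/unit) = ceil(5088.55) = 5089 units

5089 units


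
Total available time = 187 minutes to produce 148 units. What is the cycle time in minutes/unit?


Formula: CT = Available Time / Number of Units
CT = 187 min / 148 units
CT = 1.26 min/unit

1.26 min/unit


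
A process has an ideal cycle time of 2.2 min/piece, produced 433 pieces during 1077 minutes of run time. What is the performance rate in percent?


Formula: Performance = (Ideal CT * Total Count) / Run Time * 100
Ideal output time = 2.2 * 433 = 952.6 min
Performance = 952.6 / 1077 * 100 = 88.4%

88.4%


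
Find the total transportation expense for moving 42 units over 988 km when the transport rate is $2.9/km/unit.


TC = dist * cost * units = 988 * 2.9 * 42 = $120338.40

$120338.40


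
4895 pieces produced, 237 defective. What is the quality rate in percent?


Formula: Quality Rate = Good Pieces / Total Pieces * 100
Good pieces = 4895 - 237 = 4658
QR = 4658 / 4895 * 100 = 95.2%

95.2%


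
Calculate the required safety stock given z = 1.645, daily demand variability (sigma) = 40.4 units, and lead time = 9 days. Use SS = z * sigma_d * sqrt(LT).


Formula: SS = z * sigma_d * sqrt(LT)
sqrt(LT) = sqrt(9) = 3.0
SS = 1.645 * 40.4 * 3.0
SS = 199.4 units

199.4 units


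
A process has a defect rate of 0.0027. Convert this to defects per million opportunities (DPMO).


DPMO = defect_rate * 1000000 = 0.0027 * 1000000

2700


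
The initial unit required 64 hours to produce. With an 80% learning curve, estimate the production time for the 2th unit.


Formula: T_n = T_1 * (learning_rate)^(log2(n)) where learning_rate = rate/100
Doublings = log2(2) = 1
T_n = 64 * 0.8^1
T_n = 64 * 0.8 = 51.2 hours

51.2 hours


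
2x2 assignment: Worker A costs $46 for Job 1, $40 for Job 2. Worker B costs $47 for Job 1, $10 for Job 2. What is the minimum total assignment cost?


Option 1: A->1 + B->2 = $46 + $10 = $56
Option 2: A->2 + B->1 = $40 + $47 = $87
Min cost = min($56, $87) = $56

$56


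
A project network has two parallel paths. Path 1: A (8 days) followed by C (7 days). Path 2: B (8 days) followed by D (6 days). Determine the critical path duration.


Path 1 = 8 + 7 = 15 days
Path 2 = 8 + 6 = 14 days
Duration = max(15, 14) = 15 days

15 days


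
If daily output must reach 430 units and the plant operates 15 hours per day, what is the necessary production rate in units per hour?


Formula: Production Rate = Daily Demand / Available Hours
Rate = 430 units/day / 15 hours/day
Rate = 28.7 units/hour

28.7 units/hour


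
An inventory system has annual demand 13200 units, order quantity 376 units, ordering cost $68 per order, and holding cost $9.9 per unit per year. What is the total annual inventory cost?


TC = 13200/376 * 68 + 376/2 * 9.9

$4248.43


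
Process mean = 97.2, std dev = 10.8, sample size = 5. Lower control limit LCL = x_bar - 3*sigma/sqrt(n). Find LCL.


LCL = 97.2 - 3 * 10.8 / sqrt(5)

82.71


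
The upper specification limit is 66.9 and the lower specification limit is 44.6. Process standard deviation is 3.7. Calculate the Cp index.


Cp = (66.9 - 44.6) / (6 * 3.7)

1.0


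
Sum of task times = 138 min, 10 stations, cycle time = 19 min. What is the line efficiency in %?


Formula: Efficiency = Sum of Task Times / (N_stations * CT) * 100
Total station capacity = 10 stations * 19 min = 190 min
Efficiency = 138 / 190 * 100 = 72.6%

72.6%


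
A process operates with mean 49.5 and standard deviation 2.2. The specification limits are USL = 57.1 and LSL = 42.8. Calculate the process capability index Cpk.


Cpu = (57.1 - 49.5) / (3 * 2.2) = 1.15
Cpl = (49.5 - 42.8) / (3 * 2.2) = 1.02
Cpk = min(1.15, 1.02) = 1.02

1.02


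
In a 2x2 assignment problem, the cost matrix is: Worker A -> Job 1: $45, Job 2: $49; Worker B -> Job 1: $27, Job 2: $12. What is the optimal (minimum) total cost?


Option 1: A->1 + B->2 = $45 + $12 = $57
Option 2: A->2 + B->1 = $49 + $27 = $76
Min cost = min($57, $76) = $57

$57


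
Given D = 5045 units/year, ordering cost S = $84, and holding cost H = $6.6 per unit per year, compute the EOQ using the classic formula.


Formula: EOQ = sqrt(2 * D * S / H)
Numerator: 2 * 5045 * 84 = 847560
2DS/H = 847560 / 6.6 = 128418.2
EOQ = sqrt(128418.2) = 358.4 units

358.4 units


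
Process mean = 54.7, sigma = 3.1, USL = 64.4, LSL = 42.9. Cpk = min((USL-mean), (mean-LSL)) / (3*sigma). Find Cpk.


Cpu = (64.4 - 54.7) / (3 * 3.1) = 1.04
Cpl = (54.7 - 42.9) / (3 * 3.1) = 1.27
Cpk = min(1.04, 1.27) = 1.04

1.04


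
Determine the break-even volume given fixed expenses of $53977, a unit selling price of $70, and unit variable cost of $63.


Formula: BEQ = Fixed Costs / (Price - Variable Cost)
Contribution margin = $70 - $63 = $7/unit
BEQ = ceil($53977 / $7/unit) = ceil(7711.0) = 7711 units

7711 units


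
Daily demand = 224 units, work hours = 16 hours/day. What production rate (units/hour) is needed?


Formula: Production Rate = Daily Demand / Available Hours
Rate = 224 units/day / 16 hours/day
Rate = 14.0 units/hour

14.0 units/hour


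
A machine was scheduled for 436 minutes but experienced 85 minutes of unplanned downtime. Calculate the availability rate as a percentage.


Formula: Availability = (Planned Time - Downtime) / Planned Time * 100
Uptime = 436 - 85 = 351 min
Availability = 351 / 436 * 100 = 80.5%

80.5%


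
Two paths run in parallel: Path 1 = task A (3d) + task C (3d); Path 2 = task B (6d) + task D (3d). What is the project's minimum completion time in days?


Path 1 = 3 + 3 = 6 days
Path 2 = 6 + 3 = 9 days
Duration = max(6, 9) = 9 days

9 days


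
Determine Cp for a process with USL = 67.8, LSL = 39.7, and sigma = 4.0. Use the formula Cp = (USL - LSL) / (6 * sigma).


Cp = (67.8 - 39.7) / (6 * 4.0)

1.17


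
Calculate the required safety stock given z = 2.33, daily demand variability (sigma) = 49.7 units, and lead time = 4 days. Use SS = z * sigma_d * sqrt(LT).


Formula: SS = z * sigma_d * sqrt(LT)
sqrt(LT) = sqrt(4) = 2.0
SS = 2.33 * 49.7 * 2.0
SS = 231.6 units

231.6 units


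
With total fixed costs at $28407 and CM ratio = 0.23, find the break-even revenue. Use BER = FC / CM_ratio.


Formula: BER = Fixed Costs / Contribution Margin Ratio
BER = $28407 / 0.23
BER = $123508.70 (to the nearest cent)

$123508.70


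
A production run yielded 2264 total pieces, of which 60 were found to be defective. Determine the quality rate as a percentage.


Formula: Quality Rate = Good Pieces / Total Pieces * 100
Good pieces = 2264 - 60 = 2204
QR = 2204 / 2264 * 100 = 97.3%

97.3%


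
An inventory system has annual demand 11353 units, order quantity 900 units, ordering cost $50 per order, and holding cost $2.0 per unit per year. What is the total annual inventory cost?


TC = 11353/900 * 50 + 900/2 * 2.0

$1530.72


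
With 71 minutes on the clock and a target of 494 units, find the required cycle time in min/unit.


Formula: CT = Available Time / Number of Units
CT = 71 min / 494 units
CT = 0.14 min/unit

0.14 min/unit


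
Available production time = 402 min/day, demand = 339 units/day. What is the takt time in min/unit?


Formula: Takt Time = Available Production Time / Customer Demand
Takt = 402 min/day / 339 units/day
Takt = 1.19 min/unit

1.19 min/unit


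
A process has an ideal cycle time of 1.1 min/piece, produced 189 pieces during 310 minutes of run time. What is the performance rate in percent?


Formula: Performance = (Ideal CT * Total Count) / Run Time * 100
Ideal output time = 1.1 * 189 = 207.9 min
Performance = 207.9 / 310 * 100 = 67.1%

67.1%


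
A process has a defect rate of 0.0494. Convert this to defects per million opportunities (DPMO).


DPMO = defect_rate * 1000000 = 0.0494 * 1000000

49400


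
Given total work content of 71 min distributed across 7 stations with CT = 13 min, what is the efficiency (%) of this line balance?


Formula: Efficiency = Sum of Task Times / (N_stations * CT) * 100
Total station capacity = 7 stations * 13 min = 91 min
Efficiency = 71 / 91 * 100 = 78.0%

78.0%


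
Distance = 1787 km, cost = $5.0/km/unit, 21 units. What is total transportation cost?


TC = dist * cost * units = 1787 * 5.0 * 21 = $187635.00

$187635.00


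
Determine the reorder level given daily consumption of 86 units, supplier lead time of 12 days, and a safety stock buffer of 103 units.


Formula: ROP = (Daily Demand * Lead Time) + Safety Stock
Demand during lead time = 86 * 12 = 1032 units
ROP = 1032 + 103 = 1135 units

1135 units


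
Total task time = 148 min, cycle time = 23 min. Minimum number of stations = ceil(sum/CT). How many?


Formula: N_min = ceil(Sum of Task Times / Cycle Time)
N_min = ceil(148 min / 23 min) = ceil(6.4348)
N_min = 7 stations

7


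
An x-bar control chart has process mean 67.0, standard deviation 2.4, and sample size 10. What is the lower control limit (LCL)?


LCL = 67.0 - 3 * 2.4 / sqrt(10)

64.72


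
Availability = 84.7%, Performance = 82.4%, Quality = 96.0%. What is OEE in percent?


Formula: OEE = Availability * Performance * Quality / 10000
A * P = 84.7% * 82.4% / 100 = 69.79%
OEE = 69.79% * 96.0% / 100 = 67.0%

67.0%


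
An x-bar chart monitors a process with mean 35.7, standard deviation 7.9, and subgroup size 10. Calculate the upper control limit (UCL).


UCL = 35.7 + 3 * 7.9 / sqrt(10)

43.19


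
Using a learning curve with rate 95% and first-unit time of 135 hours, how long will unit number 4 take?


Formula: T_n = T_1 * (learning_rate)^(log2(n)) where learning_rate = rate/100
Doublings = log2(4) = 2
T_n = 135 * 0.95^2
T_n = 135 * 0.9025 = 121.8 hours

121.8 hours


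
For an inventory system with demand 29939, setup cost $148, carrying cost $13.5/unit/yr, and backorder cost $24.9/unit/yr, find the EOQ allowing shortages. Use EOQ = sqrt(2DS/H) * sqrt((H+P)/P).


Formula: EOQ* = sqrt(2DS/H) * sqrt((H+P)/P)
Base EOQ = sqrt(2*29939*148/13.5) = 810.21 units
Correction = sqrt((13.5+24.9)/24.9) = 1.24184
EOQ* = 810.21 * 1.24184 = 1006.2 units

1006.2 units


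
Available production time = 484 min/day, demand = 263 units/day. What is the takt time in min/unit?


Formula: Takt Time = Available Production Time / Customer Demand
Takt = 484 min/day / 263 units/day
Takt = 1.84 min/unit

1.84 min/unit


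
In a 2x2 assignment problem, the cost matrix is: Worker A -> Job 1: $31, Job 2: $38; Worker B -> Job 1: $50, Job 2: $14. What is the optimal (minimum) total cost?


Option 1: A->1 + B->2 = $31 + $14 = $45
Option 2: A->2 + B->1 = $38 + $50 = $88
Min cost = min($45, $88) = $45

$45


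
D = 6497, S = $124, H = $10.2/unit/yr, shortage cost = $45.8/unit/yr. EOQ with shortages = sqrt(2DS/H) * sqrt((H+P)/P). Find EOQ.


Formula: EOQ* = sqrt(2DS/H) * sqrt((H+P)/P)
Base EOQ = sqrt(2*6497*124/10.2) = 397.45 units
Correction = sqrt((10.2+45.8)/45.8) = 1.10576
EOQ* = 397.45 * 1.10576 = 439.5 units

439.5 units


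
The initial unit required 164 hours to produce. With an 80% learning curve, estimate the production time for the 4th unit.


Formula: T_n = T_1 * (learning_rate)^(log2(n)) where learning_rate = rate/100
Doublings = log2(4) = 2
T_n = 164 * 0.8^2
T_n = 164 * 0.64 = 105.0 hours

105.0 hours


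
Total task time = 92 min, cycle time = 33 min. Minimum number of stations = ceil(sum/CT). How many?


Formula: N_min = ceil(Sum of Task Times / Cycle Time)
N_min = ceil(92 min / 33 min) = ceil(2.7879)
N_min = 3 stations

3


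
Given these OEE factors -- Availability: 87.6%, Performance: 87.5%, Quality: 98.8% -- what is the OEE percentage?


Formula: OEE = Availability * Performance * Quality / 10000
A * P = 87.6% * 87.5% / 100 = 76.65%
OEE = 76.65% * 98.8% / 100 = 75.7%

75.7%


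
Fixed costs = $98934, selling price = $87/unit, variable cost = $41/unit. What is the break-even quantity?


Formula: BEQ = Fixed Costs / (Price - Variable Cost)
Contribution margin = $87 - $41 = $46/unit
BEQ = ceil($98934 / $46/unit) = ceil(2150.74) = 2151 units

2151 units


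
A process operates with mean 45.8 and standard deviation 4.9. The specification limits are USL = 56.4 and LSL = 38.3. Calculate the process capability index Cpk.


Cpu = (56.4 - 45.8) / (3 * 4.9) = 0.72
Cpl = (45.8 - 38.3) / (3 * 4.9) = 0.51
Cpk = min(0.72, 0.51) = 0.51

0.51


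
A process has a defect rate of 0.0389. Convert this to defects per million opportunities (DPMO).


DPMO = defect_rate * 1000000 = 0.0389 * 1000000

38900


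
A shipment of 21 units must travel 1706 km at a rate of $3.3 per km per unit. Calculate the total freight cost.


TC = dist * cost * units = 1706 * 3.3 * 21 = $118225.80

$118225.80


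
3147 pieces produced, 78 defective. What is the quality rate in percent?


Formula: Quality Rate = Good Pieces / Total Pieces * 100
Good pieces = 3147 - 78 = 3069
QR = 3069 / 3147 * 100 = 97.5%

97.5%


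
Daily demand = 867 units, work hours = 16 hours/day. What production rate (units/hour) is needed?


Formula: Production Rate = Daily Demand / Available Hours
Rate = 867 units/day / 16 hours/day
Rate = 54.2 units/hour

54.2 units/hour


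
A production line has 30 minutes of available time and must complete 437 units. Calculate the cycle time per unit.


Formula: CT = Available Time / Number of Units
CT = 30 min / 437 units
CT = 0.07 min/unit

0.07 min/unit


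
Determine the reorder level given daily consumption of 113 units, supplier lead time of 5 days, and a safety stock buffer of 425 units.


Formula: ROP = (Daily Demand * Lead Time) + Safety Stock
Demand during lead time = 113 * 5 = 565 units
ROP = 565 + 425 = 990 units

990 units


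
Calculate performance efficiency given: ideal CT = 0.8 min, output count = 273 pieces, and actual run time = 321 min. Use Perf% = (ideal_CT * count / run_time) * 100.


Formula: Performance = (Ideal CT * Total Count) / Run Time * 100
Ideal output time = 0.8 * 273 = 218.4 min
Performance = 218.4 / 321 * 100 = 68.0%

68.0%


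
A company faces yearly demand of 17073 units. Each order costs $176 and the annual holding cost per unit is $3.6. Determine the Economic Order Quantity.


Formula: EOQ = sqrt(2 * D * S / H)
Numerator: 2 * 17073 * 176 = 6009696
2DS/H = 6009696 / 3.6 = 1669360.0
EOQ = sqrt(1669360.0) = 1292.0 units

1292.0 units


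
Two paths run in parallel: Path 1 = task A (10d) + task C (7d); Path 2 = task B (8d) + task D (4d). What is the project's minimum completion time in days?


Path 1 = 10 + 7 = 17 days
Path 2 = 8 + 4 = 12 days
Duration = max(17, 12) = 17 days

17 days


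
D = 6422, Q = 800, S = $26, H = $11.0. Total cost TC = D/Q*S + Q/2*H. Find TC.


TC = 6422/800 * 26 + 800/2 * 11.0

$4608.72


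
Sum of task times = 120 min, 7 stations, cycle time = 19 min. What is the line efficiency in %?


Formula: Efficiency = Sum of Task Times / (N_stations * CT) * 100
Total station capacity = 7 stations * 19 min = 133 min
Efficiency = 120 / 133 * 100 = 90.2%

90.2%


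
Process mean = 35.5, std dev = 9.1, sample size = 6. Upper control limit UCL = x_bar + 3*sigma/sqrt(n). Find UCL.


UCL = 35.5 + 3 * 9.1 / sqrt(6)

46.65


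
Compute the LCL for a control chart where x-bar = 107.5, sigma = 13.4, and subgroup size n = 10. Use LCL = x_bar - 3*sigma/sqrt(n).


LCL = 107.5 - 3 * 13.4 / sqrt(10)

94.79


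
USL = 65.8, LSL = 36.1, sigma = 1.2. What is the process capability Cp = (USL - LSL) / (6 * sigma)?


Cp = (65.8 - 36.1) / (6 * 1.2)

4.13


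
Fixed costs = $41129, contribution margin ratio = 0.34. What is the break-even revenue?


Formula: BER = Fixed Costs / Contribution Margin Ratio
BER = $41129 / 0.34
BER = $120967.65 (to the nearest cent)

$120967.65


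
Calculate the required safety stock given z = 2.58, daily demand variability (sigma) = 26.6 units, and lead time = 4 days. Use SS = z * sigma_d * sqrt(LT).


Formula: SS = z * sigma_d * sqrt(LT)
sqrt(LT) = sqrt(4) = 2.0
SS = 2.58 * 26.6 * 2.0
SS = 137.3 units

137.3 units


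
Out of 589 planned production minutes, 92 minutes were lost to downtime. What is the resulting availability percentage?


Formula: Availability = (Planned Time - Downtime) / Planned Time * 100
Uptime = 589 - 92 = 497 min
Availability = 497 / 589 * 100 = 84.4%

84.4%


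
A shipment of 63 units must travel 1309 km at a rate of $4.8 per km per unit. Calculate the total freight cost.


TC = dist * cost * units = 1309 * 4.8 * 63 = $395841.60

$395841.60


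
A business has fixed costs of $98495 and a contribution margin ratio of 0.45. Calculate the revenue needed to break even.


Formula: BER = Fixed Costs / Contribution Margin Ratio
BER = $98495 / 0.45
BER = $218877.78 (to the nearest cent)

$218877.78


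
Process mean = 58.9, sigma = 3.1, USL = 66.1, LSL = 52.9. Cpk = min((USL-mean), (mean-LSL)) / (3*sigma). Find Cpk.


Cpu = (66.1 - 58.9) / (3 * 3.1) = 0.77
Cpl = (58.9 - 52.9) / (3 * 3.1) = 0.65
Cpk = min(0.77, 0.65) = 0.65

0.65


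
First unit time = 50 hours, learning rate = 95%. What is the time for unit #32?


Formula: T_n = T_1 * (learning_rate)^(log2(n)) where learning_rate = rate/100
Doublings = log2(32) = 5
T_n = 50 * 0.95^5
T_n = 50 * 0.7738 = 38.7 hours

38.7 hours


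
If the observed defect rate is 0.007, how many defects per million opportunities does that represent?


DPMO = defect_rate * 1000000 = 0.007 * 1000000

7000


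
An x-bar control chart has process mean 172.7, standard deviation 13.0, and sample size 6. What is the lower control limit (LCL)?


LCL = 172.7 - 3 * 13.0 / sqrt(6)

156.78


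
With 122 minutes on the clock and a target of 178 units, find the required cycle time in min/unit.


Formula: CT = Available Time / Number of Units
CT = 122 min / 178 units
CT = 0.69 min/unit

0.69 min/unit


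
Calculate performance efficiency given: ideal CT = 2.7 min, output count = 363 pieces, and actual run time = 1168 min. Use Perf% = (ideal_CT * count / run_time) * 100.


Formula: Performance = (Ideal CT * Total Count) / Run Time * 100
Ideal output time = 2.7 * 363 = 980.1 min
Performance = 980.1 / 1168 * 100 = 83.9%

83.9%


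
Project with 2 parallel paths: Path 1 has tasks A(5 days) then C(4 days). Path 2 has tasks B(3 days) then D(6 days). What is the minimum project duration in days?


Path 1 = 5 + 4 = 9 days
Path 2 = 3 + 6 = 9 days
Duration = max(9, 9) = 9 days

9 days


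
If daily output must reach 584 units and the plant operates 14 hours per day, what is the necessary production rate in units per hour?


Formula: Production Rate = Daily Demand / Available Hours
Rate = 584 units/day / 14 hours/day
Rate = 41.7 units/hour

41.7 units/hour


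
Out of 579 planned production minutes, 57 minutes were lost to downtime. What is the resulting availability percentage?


Formula: Availability = (Planned Time - Downtime) / Planned Time * 100
Uptime = 579 - 57 = 522 min
Availability = 522 / 579 * 100 = 90.2%

90.2%


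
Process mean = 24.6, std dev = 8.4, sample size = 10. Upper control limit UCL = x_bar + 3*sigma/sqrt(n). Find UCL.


UCL = 24.6 + 3 * 8.4 / sqrt(10)

32.57


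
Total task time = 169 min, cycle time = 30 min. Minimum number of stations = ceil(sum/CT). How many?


Formula: N_min = ceil(Sum of Task Times / Cycle Time)
N_min = ceil(169 min / 30 min) = ceil(5.6333)
N_min = 6 stations

6


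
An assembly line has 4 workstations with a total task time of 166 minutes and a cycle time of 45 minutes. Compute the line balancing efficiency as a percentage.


Formula: Efficiency = Sum of Task Times / (N_stations * CT) * 100
Total station capacity = 4 stations * 45 min = 180 min
Efficiency = 166 / 180 * 100 = 92.2%

92.2%


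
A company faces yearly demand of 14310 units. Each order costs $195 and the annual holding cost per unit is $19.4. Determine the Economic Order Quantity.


Formula: EOQ = sqrt(2 * D * S / H)
Numerator: 2 * 14310 * 195 = 5580900
2DS/H = 5580900 / 19.4 = 287675.3
EOQ = sqrt(287675.3) = 536.4 units

536.4 units


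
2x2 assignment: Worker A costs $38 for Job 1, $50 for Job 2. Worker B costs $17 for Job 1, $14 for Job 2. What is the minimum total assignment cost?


Option 1: A->1 + B->2 = $38 + $14 = $52
Option 2: A->2 + B->1 = $50 + $17 = $67
Min cost = min($52, $67) = $52

$52


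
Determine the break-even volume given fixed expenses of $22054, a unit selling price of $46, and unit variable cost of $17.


Formula: BEQ = Fixed Costs / (Price - Variable Cost)
Contribution margin = $46 - $17 = $29/unit
BEQ = ceil($22054 / $29/unit) = ceil(760.48) = 761 units

761 units


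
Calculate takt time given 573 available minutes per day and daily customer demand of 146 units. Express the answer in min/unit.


Formula: Takt Time = Available Production Time / Customer Demand
Takt = 573 min/day / 146 units/day
Takt = 3.92 min/unit

3.92 min/unit


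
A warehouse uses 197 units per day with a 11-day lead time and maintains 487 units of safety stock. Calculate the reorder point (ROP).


Formula: ROP = (Daily Demand * Lead Time) + Safety Stock
Demand during lead time = 197 * 11 = 2167 units
ROP = 2167 + 487 = 2654 units

2654 units


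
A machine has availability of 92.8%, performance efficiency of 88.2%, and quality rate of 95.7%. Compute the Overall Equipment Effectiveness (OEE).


Formula: OEE = Availability * Performance * Quality / 10000
A * P = 92.8% * 88.2% / 100 = 81.85%
OEE = 81.85% * 95.7% / 100 = 78.3%

78.3%


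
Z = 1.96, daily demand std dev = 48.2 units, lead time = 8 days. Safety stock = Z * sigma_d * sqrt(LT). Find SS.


Formula: SS = z * sigma_d * sqrt(LT)
sqrt(LT) = sqrt(8) = 2.8284
SS = 1.96 * 48.2 * 2.8284
SS = 267.2 units

267.2 units


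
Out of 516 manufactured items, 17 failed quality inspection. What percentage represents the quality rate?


Formula: Quality Rate = Good Pieces / Total Pieces * 100
Good pieces = 516 - 17 = 499
QR = 499 / 516 * 100 = 96.7%

96.7%


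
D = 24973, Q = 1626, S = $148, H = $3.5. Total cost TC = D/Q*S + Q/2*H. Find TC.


TC = 24973/1626 * 148 + 1626/2 * 3.5

$5118.57


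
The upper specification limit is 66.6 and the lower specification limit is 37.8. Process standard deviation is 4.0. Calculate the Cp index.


Cp = (66.6 - 37.8) / (6 * 4.0)

1.2


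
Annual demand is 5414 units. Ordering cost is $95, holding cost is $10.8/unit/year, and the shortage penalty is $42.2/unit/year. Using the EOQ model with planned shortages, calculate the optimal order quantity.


Formula: EOQ* = sqrt(2DS/H) * sqrt((H+P)/P)
Base EOQ = sqrt(2*5414*95/10.8) = 308.62 units
Correction = sqrt((10.8+42.2)/42.2) = 1.12068
EOQ* = 308.62 * 1.12068 = 345.9 units

345.9 units


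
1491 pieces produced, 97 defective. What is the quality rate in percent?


Formula: Quality Rate = Good Pieces / Total Pieces * 100
Good pieces = 1491 - 97 = 1394
QR = 1394 / 1491 * 100 = 93.5%

93.5%


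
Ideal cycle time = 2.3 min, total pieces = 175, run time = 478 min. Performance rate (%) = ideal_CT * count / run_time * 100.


Formula: Performance = (Ideal CT * Total Count) / Run Time * 100
Ideal output time = 2.3 * 175 = 402.5 min
Performance = 402.5 / 478 * 100 = 84.2%

84.2%


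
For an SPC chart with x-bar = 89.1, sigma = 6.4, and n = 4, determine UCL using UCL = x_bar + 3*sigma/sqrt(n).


UCL = 89.1 + 3 * 6.4 / sqrt(4)

98.7


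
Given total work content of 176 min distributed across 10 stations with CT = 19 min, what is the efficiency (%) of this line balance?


Formula: Efficiency = Sum of Task Times / (N_stations * CT) * 100
Total station capacity = 10 stations * 19 min = 190 min
Efficiency = 176 / 190 * 100 = 92.6%

92.6%


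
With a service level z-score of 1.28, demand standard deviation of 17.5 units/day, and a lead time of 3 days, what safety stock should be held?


Formula: SS = z * sigma_d * sqrt(LT)
sqrt(LT) = sqrt(3) = 1.7321
SS = 1.28 * 17.5 * 1.7321
SS = 38.8 units

38.8 units


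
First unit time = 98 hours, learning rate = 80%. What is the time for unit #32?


Formula: T_n = T_1 * (learning_rate)^(log2(n)) where learning_rate = rate/100
Doublings = log2(32) = 5
T_n = 98 * 0.8^5
T_n = 98 * 0.3277 = 32.1 hours

32.1 hours


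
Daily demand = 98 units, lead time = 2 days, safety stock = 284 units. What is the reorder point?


Formula: ROP = (Daily Demand * Lead Time) + Safety Stock
Demand during lead time = 98 * 2 = 196 units
ROP = 196 + 284 = 480 units

480 units


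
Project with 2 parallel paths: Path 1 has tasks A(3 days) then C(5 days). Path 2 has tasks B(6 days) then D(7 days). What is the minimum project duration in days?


Path 1 = 3 + 5 = 8 days
Path 2 = 6 + 7 = 13 days
Duration = max(8, 13) = 13 days

13 days
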